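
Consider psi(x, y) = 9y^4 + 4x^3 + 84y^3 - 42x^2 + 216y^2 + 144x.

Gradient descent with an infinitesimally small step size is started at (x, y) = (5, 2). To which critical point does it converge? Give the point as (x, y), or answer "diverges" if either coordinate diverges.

(4, 0)

psi is separable, so gradient descent decouples: x follows -∂psi/∂x, y follows -∂psi/∂y.
∂psi/∂x = 12(x - 4)(x - 3); at x=5 this is 24, so x decreases.
∂psi/∂y = 36y(y + 3)(y + 4); at y=2 this is 2160, so y decreases.
x converges to its nearest critical value 4 (a local min of the x-part); y converges to 0. The iterate converges to (4, 0).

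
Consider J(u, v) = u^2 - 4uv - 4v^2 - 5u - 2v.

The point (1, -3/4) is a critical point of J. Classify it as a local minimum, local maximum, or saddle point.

The Hessian of J is constant: H = [[2, -4], [-4, -8]].
det(H) = 2·(-8) − (-4)² = -32.
Since det(H) < 0, H is indefinite and the critical point is a saddle point.

saddle point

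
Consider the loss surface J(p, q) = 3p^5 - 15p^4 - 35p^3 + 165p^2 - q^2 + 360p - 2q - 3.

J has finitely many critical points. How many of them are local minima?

J separates as a function of p plus a function of q, so ∇J=0 decouples.
∂J/∂p = 15(p - 4)(p - 3)(p + 1)(p + 2) = 0 at p ∈ {-2, -1, 3, 4}; ∂J/∂q = -2(q + 1) = 0 at q ∈ {-1}.
The Hessian is diagonal: diag(J_pp, J_qq). Second derivatives: J_pp(-2)=-450, J_pp(-1)=300, J_pp(3)=-300, J_pp(4)=450; J_qq(-1)=-2.
Local minima occur where both diagonal entries positive: none. Count: 0.

0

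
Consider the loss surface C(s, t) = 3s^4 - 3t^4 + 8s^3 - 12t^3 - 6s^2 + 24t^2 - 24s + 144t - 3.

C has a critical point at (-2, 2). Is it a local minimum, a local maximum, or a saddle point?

The mixed partial ∂²C/∂s∂t is 0, so the Hessian at any point is diag(C_ss, C_tt) = diag(12(3s^2 + 4s - 1), 12(-3t^2 - 6t + 4)).
At (-2, 2): H = diag(36, -240).
The eigenvalues have opposite signs, so H is indefinite: a saddle point.

saddle point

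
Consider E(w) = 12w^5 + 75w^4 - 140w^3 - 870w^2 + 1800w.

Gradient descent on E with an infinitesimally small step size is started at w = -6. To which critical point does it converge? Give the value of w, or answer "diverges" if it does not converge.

diverges

E'(w) = 60(w - 2)(w - 1)(w + 3)(w + 5), so E'(-6) = 10080.
Gradient descent moves in the -E' direction, i.e. w is decreasing.
There is no critical point below w=-6, and E' keeps the same sign, so the iterate runs off to −∞.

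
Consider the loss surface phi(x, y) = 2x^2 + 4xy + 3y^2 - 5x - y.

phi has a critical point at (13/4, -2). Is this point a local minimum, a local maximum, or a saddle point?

The Hessian of phi is constant: H = [[4, 4], [4, 6]].
det(H) = 4·6 − 4² = 8.
det(H) > 0 and tr(H) = 10 > 0, so H is positive definite and the point is a local minimum.

local minimum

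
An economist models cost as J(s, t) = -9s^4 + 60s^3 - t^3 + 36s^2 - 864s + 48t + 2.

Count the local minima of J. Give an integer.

1

J separates as a function of s plus a function of t, so ∇J=0 decouples.
∂J/∂s = -36(s - 4)(s - 3)(s + 2) = 0 at s ∈ {-2, 3, 4}; ∂J/∂t = -3(t - 4)(t + 4) = 0 at t ∈ {-4, 4}.
The Hessian is diagonal: diag(J_ss, J_tt). Second derivatives: J_ss(-2)=-1080, J_ss(3)=180, J_ss(4)=-216; J_tt(-4)=24, J_tt(4)=-24.
Local minima occur where both diagonal entries positive: (3, -4). Count: 1.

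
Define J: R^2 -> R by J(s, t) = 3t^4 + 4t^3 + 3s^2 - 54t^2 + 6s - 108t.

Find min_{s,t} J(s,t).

J(s,t) separates as P(s) + Q(t), so its minimum is min P + min Q.
P'(s) = 6s + 6 vanishes at s ∈ {-1}; Q'(t) = 12(t - 3)(t + 1)(t + 3) vanishes at t ∈ {-3, -1, 3}.
Local minima of P (where P''>0): P(-1)=-3. Local minima of Q: Q(-3)=-27, Q(3)=-459.
So the global minimum of J is P(-1) + Q(3) = -3 − 459 = -462, attained at (-1, 3).

-462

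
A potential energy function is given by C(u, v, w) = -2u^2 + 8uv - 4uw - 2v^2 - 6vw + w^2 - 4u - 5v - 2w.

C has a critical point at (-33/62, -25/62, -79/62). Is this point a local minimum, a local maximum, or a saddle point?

The Hessian is constant: H = [[-4, 8, -4], [8, -4, -6], [-4, -6, 2]].
Leading principal minors: Δ₁ = -4, Δ₂ = -48, Δ₃ = 496.
The minors fit neither the all-positive nor the alternating-sign pattern, so H is indefinite: a saddle point.

saddle point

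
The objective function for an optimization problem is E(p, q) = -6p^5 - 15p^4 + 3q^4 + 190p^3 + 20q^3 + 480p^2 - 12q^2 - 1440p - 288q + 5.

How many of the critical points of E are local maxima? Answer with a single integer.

2

E separates as a function of p plus a function of q, so ∇E=0 decouples.
∂E/∂p = -30(p - 4)(p - 1)(p + 3)(p + 4) = 0 at p ∈ {-4, -3, 1, 4}; ∂E/∂q = 12(q - 2)(q + 3)(q + 4) = 0 at q ∈ {-4, -3, 2}.
The Hessian is diagonal: diag(E_pp, E_qq). Second derivatives: E_pp(-4)=1200, E_pp(-3)=-840, E_pp(1)=1800, E_pp(4)=-5040; E_qq(-4)=72, E_qq(-3)=-60, E_qq(2)=360.
Local maxima occur where both diagonal entries negative: (-3, -3), (4, -3). Count: 2.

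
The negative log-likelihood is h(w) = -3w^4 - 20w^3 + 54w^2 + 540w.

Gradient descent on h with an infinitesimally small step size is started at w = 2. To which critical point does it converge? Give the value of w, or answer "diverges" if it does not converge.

h'(w) = -12(w - 3)(w + 3)(w + 5), so h'(2) = 420.
Gradient descent moves in the -h' direction, i.e. w is decreasing.
The nearest critical point in that direction is w = -3, where h'' = 144 > 0 (a local minimum). The iterate converges there.

-3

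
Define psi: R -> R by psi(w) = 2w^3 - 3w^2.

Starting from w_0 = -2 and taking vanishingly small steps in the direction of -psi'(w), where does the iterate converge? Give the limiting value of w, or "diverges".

psi'(w) = 6w(w - 1), so psi'(-2) = 36.
Gradient descent moves in the -psi' direction, i.e. w is decreasing.
There is no critical point below w=-2, and psi' keeps the same sign, so the iterate runs off to −∞.

diverges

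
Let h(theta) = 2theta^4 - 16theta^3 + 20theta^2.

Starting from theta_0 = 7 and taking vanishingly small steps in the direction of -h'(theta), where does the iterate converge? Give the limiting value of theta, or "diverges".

h'(theta) = 8theta(theta - 5)(theta - 1), so h'(7) = 672.
Gradient descent moves in the -h' direction, i.e. theta is decreasing.
The nearest critical point in that direction is theta = 5, where h'' = 160 > 0 (a local minimum). The iterate converges there.

5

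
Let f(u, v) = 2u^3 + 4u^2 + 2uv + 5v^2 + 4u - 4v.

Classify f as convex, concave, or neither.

neither

The term 2u^3 is cubic, so the Hessian is not constant.
∂²f/∂u² = 12u + 8, which takes both signs as u varies (negative for sufficiently negative u). A diagonal entry of the Hessian changing sign means the Hessian is neither positive- nor negative-semidefinite on all of R^2.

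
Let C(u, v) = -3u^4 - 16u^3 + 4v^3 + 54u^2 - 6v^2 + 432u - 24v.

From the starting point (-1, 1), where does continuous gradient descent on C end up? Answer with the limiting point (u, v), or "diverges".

C is separable, so gradient descent decouples: u follows -∂C/∂u, v follows -∂C/∂v.
∂C/∂u = -12(u - 3)(u + 3)(u + 4); at u=-1 this is 288, so u decreases.
∂C/∂v = 12(v - 2)(v + 1); at v=1 this is -24, so v increases.
u converges to its nearest critical value -3 (a local min of the u-part); v converges to 2. The iterate converges to (-3, 2).

(-3, 2)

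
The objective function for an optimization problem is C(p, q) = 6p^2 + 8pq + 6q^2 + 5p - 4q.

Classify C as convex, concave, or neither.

C is quadratic, so its Hessian is the constant matrix H = [[12, 8], [8, 12]].
det(H) = 80, tr(H) = 24.
det(H) > 0 and tr(H) > 0, so H is positive definite everywhere: convex.

convex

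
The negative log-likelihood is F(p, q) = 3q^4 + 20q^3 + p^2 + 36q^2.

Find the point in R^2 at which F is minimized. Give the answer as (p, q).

F(p,q) separates as A(p) + B(q), so its minimum is min A + min B.
A'(p) = 2p vanishes at p ∈ {0}; B'(q) = 12q(q + 2)(q + 3) vanishes at q ∈ {-3, -2, 0}.
Local minima of A (where A''>0): A(0)=0. Local minima of B: B(-3)=27, B(0)=0.
So the global minimum of F is A(0) + B(0) = 0 + 0 = 0, attained at (0, 0).

(0, 0)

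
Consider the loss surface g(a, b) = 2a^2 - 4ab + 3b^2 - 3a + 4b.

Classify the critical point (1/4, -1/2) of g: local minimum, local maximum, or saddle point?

The Hessian of g is constant: H = [[4, -4], [-4, 6]].
det(H) = 4·6 − (-4)² = 8.
det(H) > 0 and tr(H) = 10 > 0, so H is positive definite and the point is a local minimum.

local minimum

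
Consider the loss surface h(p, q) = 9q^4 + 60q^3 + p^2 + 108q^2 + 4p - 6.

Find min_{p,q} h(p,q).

h(p,q) separates as A(p) + B(q) − 6, so its minimum is min A + min B − 6.
A'(p) = 2p + 4 vanishes at p ∈ {-2}; B'(q) = 36q(q + 2)(q + 3) vanishes at q ∈ {-3, -2, 0}.
Local minima of A (where A''>0): A(-2)=-4. Local minima of B: B(-3)=81, B(0)=0.
So the global minimum of h is A(-2) + B(0) − 6 = -4 + 0 − 6 = -10, attained at (-2, 0).

-10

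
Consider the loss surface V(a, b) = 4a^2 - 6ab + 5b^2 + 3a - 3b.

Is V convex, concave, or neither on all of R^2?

convex

V is quadratic, so its Hessian is the constant matrix H = [[8, -6], [-6, 10]].
det(H) = 44, tr(H) = 18.
det(H) > 0 and tr(H) > 0, so H is positive definite everywhere: convex.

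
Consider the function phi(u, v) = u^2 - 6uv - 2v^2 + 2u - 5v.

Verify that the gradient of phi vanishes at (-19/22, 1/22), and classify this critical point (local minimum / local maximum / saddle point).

∇phi = (2u - 6v + 2, -6u - 4v - 5); substituting (-19/22, 1/22) gives ∇phi = (0, 0), so (-19/22, 1/22) is indeed a critical point.
The Hessian of phi is constant: H = [[2, -6], [-6, -4]].
det(H) = 2·(-4) − (-6)² = -44.
Since det(H) < 0, H is indefinite and the critical point is a saddle point.

saddle point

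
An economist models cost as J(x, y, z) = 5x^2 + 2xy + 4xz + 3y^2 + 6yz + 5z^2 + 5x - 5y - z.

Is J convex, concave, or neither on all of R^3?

J is quadratic, so its Hessian is the constant matrix H = [[10, 2, 4], [2, 6, 6], [4, 6, 10]].
Leading principal minors: 10, 56, 200.
All positive ⇒ H ≻ 0 ⇒ convex.

convex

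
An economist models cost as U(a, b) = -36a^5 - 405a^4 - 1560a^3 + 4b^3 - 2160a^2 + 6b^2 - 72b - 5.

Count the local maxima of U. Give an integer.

2

U separates as a function of a plus a function of b, so ∇U=0 decouples.
∂U/∂a = -180a(a + 2)(a + 3)(a + 4) = 0 at a ∈ {-4, -3, -2, 0}; ∂U/∂b = 12(b - 2)(b + 3) = 0 at b ∈ {-3, 2}.
The Hessian is diagonal: diag(U_aa, U_bb). Second derivatives: U_aa(-4)=1440, U_aa(-3)=-540, U_aa(-2)=720, U_aa(0)=-4320; U_bb(-3)=-60, U_bb(2)=60.
Local maxima occur where both diagonal entries negative: (-3, -3), (0, -3). Count: 2.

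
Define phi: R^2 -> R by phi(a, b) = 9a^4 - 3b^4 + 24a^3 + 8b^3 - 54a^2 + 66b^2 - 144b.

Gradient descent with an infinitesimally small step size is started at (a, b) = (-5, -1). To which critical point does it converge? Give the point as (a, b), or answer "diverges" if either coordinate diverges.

(-3, 1)

phi is separable, so gradient descent decouples: a follows -∂phi/∂a, b follows -∂phi/∂b.
∂phi/∂a = 36a(a - 1)(a + 3); at a=-5 this is -2160, so a increases.
∂phi/∂b = -12(b - 4)(b - 1)(b + 3); at b=-1 this is -240, so b increases.
a converges to its nearest critical value -3 (a local min of the a-part); b converges to 1. The iterate converges to (-3, 1).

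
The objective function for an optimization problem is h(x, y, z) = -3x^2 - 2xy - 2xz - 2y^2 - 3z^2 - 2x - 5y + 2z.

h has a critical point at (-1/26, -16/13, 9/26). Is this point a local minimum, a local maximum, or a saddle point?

local maximum

The Hessian is constant: H = [[-6, -2, -2], [-2, -4, 0], [-2, 0, -6]].
Leading principal minors: Δ₁ = -6, Δ₂ = 20, Δ₃ = -104.
The minors alternate sign starting negative (−, +, −), so H is negative definite: a local maximum.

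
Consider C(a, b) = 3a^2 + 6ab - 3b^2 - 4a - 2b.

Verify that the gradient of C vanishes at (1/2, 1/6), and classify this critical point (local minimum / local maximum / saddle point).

∇C = (6a + 6b - 4, 6a - 6b - 2); substituting (1/2, 1/6) gives ∇C = (0, 0), so (1/2, 1/6) is indeed a critical point.
The Hessian of C is constant: H = [[6, 6], [6, -6]].
det(H) = 6·(-6) − 6² = -72.
Since det(H) < 0, H is indefinite and the critical point is a saddle point.

saddle point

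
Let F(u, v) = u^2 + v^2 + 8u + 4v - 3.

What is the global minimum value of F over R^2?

F(u,v) separates as P(u) + Q(v) − 3, so its minimum is min P + min Q − 3.
P'(u) = 2u + 8 vanishes at u ∈ {-4}; Q'(v) = 2v + 4 vanishes at v ∈ {-2}.
Local minima of P (where P''>0): P(-4)=-16. Local minima of Q: Q(-2)=-4.
So the global minimum of F is P(-4) + Q(-2) − 3 = -16 − 4 − 3 = -23, attained at (-4, -2).

-23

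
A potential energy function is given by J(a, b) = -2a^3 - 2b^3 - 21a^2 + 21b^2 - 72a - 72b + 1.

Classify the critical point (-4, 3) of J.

local minimum

The mixed partial ∂²J/∂a∂b is 0, so the Hessian at any point is diag(J_aa, J_bb) = diag(-6(2a + 7), 6(-2b + 7)).
At (-4, 3): H = diag(6, 6).
Both eigenvalues are positive, so H is positive definite: a local minimum.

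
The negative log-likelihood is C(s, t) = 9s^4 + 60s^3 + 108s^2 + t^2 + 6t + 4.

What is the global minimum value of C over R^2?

C(s,t) separates as P(s) + Q(t) + 4, so its minimum is min P + min Q + 4.
P'(s) = 36s(s + 2)(s + 3) vanishes at s ∈ {-3, -2, 0}; Q'(t) = 2(t + 3) vanishes at t ∈ {-3}.
Local minima of P (where P''>0): P(-3)=81, P(0)=0. Local minima of Q: Q(-3)=-9.
So the global minimum of C is P(0) + Q(-3) + 4 = 0 − 9 + 4 = -5, attained at (0, -3).

-5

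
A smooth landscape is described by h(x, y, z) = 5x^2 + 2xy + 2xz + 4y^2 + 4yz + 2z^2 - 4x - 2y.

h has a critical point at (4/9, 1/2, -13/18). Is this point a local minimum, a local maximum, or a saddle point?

The Hessian is constant: H = [[10, 2, 2], [2, 8, 4], [2, 4, 4]].
Leading principal minors: Δ₁ = 10, Δ₂ = 76, Δ₃ = 144.
All leading minors are positive, so H is positive definite: a local minimum.

local minimum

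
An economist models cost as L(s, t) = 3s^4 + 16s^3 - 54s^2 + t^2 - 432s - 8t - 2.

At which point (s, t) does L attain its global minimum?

(3, 4)

L(s,t) separates as P(s) + Q(t) − 2, so its minimum is min P + min Q − 2.
P'(s) = 12(s - 3)(s + 3)(s + 4) vanishes at s ∈ {-4, -3, 3}; Q'(t) = 2(t - 4) vanishes at t ∈ {4}.
Local minima of P (where P''>0): P(-4)=608, P(3)=-1107. Local minima of Q: Q(4)=-16.
So the global minimum of L is P(3) + Q(4) − 2 = -1107 − 16 − 2 = -1125, attained at (3, 4).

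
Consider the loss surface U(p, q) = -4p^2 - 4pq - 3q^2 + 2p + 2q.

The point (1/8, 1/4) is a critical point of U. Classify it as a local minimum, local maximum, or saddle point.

The Hessian of U is constant: H = [[-8, -4], [-4, -6]].
det(H) = (-8)·(-6) − (-4)² = 32.
det(H) > 0 and tr(H) = -14 < 0, so H is negative definite and the point is a local maximum.

local maximum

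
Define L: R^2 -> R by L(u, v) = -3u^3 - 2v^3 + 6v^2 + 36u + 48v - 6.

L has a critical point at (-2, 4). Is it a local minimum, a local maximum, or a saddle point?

saddle point

The mixed partial ∂²L/∂u∂v is 0, so the Hessian at any point is diag(L_uu, L_vv) = diag(-18u, 12(-v + 1)).
At (-2, 4): H = diag(36, -36).
The eigenvalues have opposite signs, so H is indefinite: a saddle point.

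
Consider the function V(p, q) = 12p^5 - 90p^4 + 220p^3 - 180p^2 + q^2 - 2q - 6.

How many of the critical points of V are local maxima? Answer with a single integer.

0

V separates as a function of p plus a function of q, so ∇V=0 decouples.
∂V/∂p = 60p(p - 3)(p - 2)(p - 1) = 0 at p ∈ {0, 1, 2, 3}; ∂V/∂q = 2(q - 1) = 0 at q ∈ {1}.
The Hessian is diagonal: diag(V_pp, V_qq). Second derivatives: V_pp(0)=-360, V_pp(1)=120, V_pp(2)=-120, V_pp(3)=360; V_qq(1)=2.
Local maxima occur where both diagonal entries negative: none. Count: 0.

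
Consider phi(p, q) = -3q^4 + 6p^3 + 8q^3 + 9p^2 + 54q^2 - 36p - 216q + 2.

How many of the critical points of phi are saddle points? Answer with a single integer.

3

phi separates as a function of p plus a function of q, so ∇phi=0 decouples.
∂phi/∂p = 18(p - 1)(p + 2) = 0 at p ∈ {-2, 1}; ∂phi/∂q = -12(q - 3)(q - 2)(q + 3) = 0 at q ∈ {-3, 2, 3}.
The Hessian is diagonal: diag(phi_pp, phi_qq). Second derivatives: phi_pp(-2)=-54, phi_pp(1)=54; phi_qq(-3)=-360, phi_qq(2)=60, phi_qq(3)=-72.
Saddle points occur where the two diagonal entries have opposite signs: (-2, 2), (1, -3), (1, 3). Count: 3.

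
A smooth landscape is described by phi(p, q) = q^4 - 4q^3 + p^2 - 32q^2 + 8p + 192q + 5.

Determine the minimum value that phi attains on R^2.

-779

phi(p,q) separates as A(p) + B(q) + 5, so its minimum is min A + min B + 5.
A'(p) = 2p + 8 vanishes at p ∈ {-4}; B'(q) = 4(q - 4)(q - 3)(q + 4) vanishes at q ∈ {-4, 3, 4}.
Local minima of A (where A''>0): A(-4)=-16. Local minima of B: B(-4)=-768, B(4)=256.
So the global minimum of phi is A(-4) + B(-4) + 5 = -16 − 768 + 5 = -779, attained at (-4, -4).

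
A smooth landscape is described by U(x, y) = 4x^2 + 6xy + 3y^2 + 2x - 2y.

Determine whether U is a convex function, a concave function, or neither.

U is quadratic, so its Hessian is the constant matrix H = [[8, 6], [6, 6]].
det(H) = 12, tr(H) = 14.
det(H) > 0 and tr(H) > 0, so H is positive definite everywhere: convex.

convex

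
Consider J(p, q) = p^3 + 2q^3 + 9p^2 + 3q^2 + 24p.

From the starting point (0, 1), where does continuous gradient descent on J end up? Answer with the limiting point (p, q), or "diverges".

(-2, 0)

J is separable, so gradient descent decouples: p follows -∂J/∂p, q follows -∂J/∂q.
∂J/∂p = 3(p + 2)(p + 4); at p=0 this is 24, so p decreases.
∂J/∂q = 6q(q + 1); at q=1 this is 12, so q decreases.
p converges to its nearest critical value -2 (a local min of the p-part); q converges to 0. The iterate converges to (-2, 0).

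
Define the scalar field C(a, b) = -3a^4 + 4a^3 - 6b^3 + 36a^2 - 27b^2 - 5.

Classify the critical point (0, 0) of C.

saddle point

The mixed partial ∂²C/∂a∂b is 0, so the Hessian at any point is diag(C_aa, C_bb) = diag(12(-3a^2 + 2a + 6), -18(2b + 3)).
At (0, 0): H = diag(72, -54).
The eigenvalues have opposite signs, so H is indefinite: a saddle point.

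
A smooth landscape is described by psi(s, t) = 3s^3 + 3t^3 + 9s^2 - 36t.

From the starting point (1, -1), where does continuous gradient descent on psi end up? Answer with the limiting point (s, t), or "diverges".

(0, 2)

psi is separable, so gradient descent decouples: s follows -∂psi/∂s, t follows -∂psi/∂t.
∂psi/∂s = 9s(s + 2); at s=1 this is 27, so s decreases.
∂psi/∂t = 9(t - 2)(t + 2); at t=-1 this is -27, so t increases.
s converges to its nearest critical value 0 (a local min of the s-part); t converges to 2. The iterate converges to (0, 2).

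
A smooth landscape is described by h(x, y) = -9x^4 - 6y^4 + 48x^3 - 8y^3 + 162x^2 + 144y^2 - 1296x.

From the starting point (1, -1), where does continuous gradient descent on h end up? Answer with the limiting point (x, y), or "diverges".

h is separable, so gradient descent decouples: x follows -∂h/∂x, y follows -∂h/∂y.
∂h/∂x = -36(x - 4)(x - 3)(x + 3); at x=1 this is -864, so x increases.
∂h/∂y = -24y(y - 3)(y + 4); at y=-1 this is -288, so y increases.
x converges to its nearest critical value 3 (a local min of the x-part); y converges to 0. The iterate converges to (3, 0).

(3, 0)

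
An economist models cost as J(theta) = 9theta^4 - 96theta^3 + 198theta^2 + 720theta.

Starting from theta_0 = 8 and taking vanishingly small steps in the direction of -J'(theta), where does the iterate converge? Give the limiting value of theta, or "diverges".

5

J'(theta) = 36(theta - 5)(theta - 4)(theta + 1), so J'(8) = 3888.
Gradient descent moves in the -J' direction, i.e. theta is decreasing.
The nearest critical point in that direction is theta = 5, where J'' = 216 > 0 (a local minimum). The iterate converges there.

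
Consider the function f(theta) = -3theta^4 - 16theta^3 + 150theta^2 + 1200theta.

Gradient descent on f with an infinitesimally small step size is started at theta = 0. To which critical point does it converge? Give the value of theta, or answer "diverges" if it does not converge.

-4

f'(theta) = -12(theta - 5)(theta + 4)(theta + 5), so f'(0) = 1200.
Gradient descent moves in the -f' direction, i.e. theta is decreasing.
The nearest critical point in that direction is theta = -4, where f'' = 108 > 0 (a local minimum). The iterate converges there.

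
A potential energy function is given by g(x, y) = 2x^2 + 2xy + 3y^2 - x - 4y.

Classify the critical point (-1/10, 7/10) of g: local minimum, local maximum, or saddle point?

local minimum

The Hessian of g is constant: H = [[4, 2], [2, 6]].
det(H) = 4·6 − 2² = 20.
det(H) > 0 and tr(H) = 10 > 0, so H is positive definite and the point is a local minimum.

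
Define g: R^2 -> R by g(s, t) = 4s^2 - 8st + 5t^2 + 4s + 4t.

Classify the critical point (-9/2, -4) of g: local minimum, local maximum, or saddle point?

local minimum

The Hessian of g is constant: H = [[8, -8], [-8, 10]].
det(H) = 8·10 − (-8)² = 16.
det(H) > 0 and tr(H) = 18 > 0, so H is positive definite and the point is a local minimum.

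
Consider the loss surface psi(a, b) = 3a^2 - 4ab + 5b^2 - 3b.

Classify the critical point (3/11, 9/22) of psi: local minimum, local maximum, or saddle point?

The Hessian of psi is constant: H = [[6, -4], [-4, 10]].
det(H) = 6·10 − (-4)² = 44.
det(H) > 0 and tr(H) = 16 > 0, so H is positive definite and the point is a local minimum.

local minimum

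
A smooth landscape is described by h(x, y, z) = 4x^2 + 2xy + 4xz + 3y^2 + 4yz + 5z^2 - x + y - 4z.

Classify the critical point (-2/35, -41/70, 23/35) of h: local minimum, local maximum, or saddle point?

local minimum

The Hessian is constant: H = [[8, 2, 4], [2, 6, 4], [4, 4, 10]].
Leading principal minors: Δ₁ = 8, Δ₂ = 44, Δ₃ = 280.
All leading minors are positive, so H is positive definite: a local minimum.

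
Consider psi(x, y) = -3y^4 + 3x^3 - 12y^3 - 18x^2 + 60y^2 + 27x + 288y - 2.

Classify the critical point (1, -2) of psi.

The mixed partial ∂²psi/∂x∂y is 0, so the Hessian at any point is diag(psi_xx, psi_yy) = diag(18(x - 2), 12(-3y^2 - 6y + 10)).
At (1, -2): H = diag(-18, 120).
The eigenvalues have opposite signs, so H is indefinite: a saddle point.

saddle point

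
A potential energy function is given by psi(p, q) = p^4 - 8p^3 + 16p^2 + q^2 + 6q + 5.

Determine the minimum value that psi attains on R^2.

psi(p,q) separates as A(p) + B(q) + 5, so its minimum is min A + min B + 5.
A'(p) = 4p(p - 4)(p - 2) vanishes at p ∈ {0, 2, 4}; B'(q) = 2q + 6 vanishes at q ∈ {-3}.
Local minima of A (where A''>0): A(0)=0, A(4)=0. Local minima of B: B(-3)=-9.
So the global minimum of psi is A(0) + B(-3) + 5 = 0 − 9 + 5 = -4, attained at (0, -3).

-4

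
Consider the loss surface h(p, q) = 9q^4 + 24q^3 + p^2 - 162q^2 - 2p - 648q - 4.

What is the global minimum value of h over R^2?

h(p,q) separates as A(p) + B(q) − 4, so its minimum is min A + min B − 4.
A'(p) = 2p - 2 vanishes at p ∈ {1}; B'(q) = 36(q - 3)(q + 2)(q + 3) vanishes at q ∈ {-3, -2, 3}.
Local minima of A (where A''>0): A(1)=-1. Local minima of B: B(-3)=567, B(3)=-2025.
So the global minimum of h is A(1) + B(3) − 4 = -1 − 2025 − 4 = -2030, attained at (1, 3).

-2030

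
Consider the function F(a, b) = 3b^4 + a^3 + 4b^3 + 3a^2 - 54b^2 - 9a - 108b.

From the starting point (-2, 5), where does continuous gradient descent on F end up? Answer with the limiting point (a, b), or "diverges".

(1, 3)

F is separable, so gradient descent decouples: a follows -∂F/∂a, b follows -∂F/∂b.
∂F/∂a = 3(a - 1)(a + 3); at a=-2 this is -9, so a increases.
∂F/∂b = 12(b - 3)(b + 1)(b + 3); at b=5 this is 1152, so b decreases.
a converges to its nearest critical value 1 (a local min of the a-part); b converges to 3. The iterate converges to (1, 3).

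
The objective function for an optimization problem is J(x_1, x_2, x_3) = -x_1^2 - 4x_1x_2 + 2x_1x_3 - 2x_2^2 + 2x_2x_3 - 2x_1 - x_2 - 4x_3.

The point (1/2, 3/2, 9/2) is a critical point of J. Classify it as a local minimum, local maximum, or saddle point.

The Hessian is constant: H = [[-2, -4, 2], [-4, -4, 2], [2, 2, 0]].
Leading principal minors: Δ₁ = -2, Δ₂ = -8, Δ₃ = -8.
The minors fit neither the all-positive nor the alternating-sign pattern, so H is indefinite: a saddle point.

saddle point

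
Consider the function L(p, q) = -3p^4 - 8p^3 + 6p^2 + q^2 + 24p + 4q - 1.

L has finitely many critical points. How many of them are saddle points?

L separates as a function of p plus a function of q, so ∇L=0 decouples.
∂L/∂p = -12(p - 1)(p + 1)(p + 2) = 0 at p ∈ {-2, -1, 1}; ∂L/∂q = 2(q + 2) = 0 at q ∈ {-2}.
The Hessian is diagonal: diag(L_pp, L_qq). Second derivatives: L_pp(-2)=-36, L_pp(-1)=24, L_pp(1)=-72; L_qq(-2)=2.
Saddle points occur where the two diagonal entries have opposite signs: (-2, -2), (1, -2). Count: 2.

2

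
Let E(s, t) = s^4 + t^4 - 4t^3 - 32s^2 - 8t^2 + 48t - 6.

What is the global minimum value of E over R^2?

-342

E(s,t) separates as P(s) + Q(t) − 6, so its minimum is min P + min Q − 6.
P'(s) = 4s(s - 4)(s + 4) vanishes at s ∈ {-4, 0, 4}; Q'(t) = 4(t - 3)(t - 2)(t + 2) vanishes at t ∈ {-2, 2, 3}.
Local minima of P (where P''>0): P(-4)=-256, P(4)=-256. Local minima of Q: Q(-2)=-80, Q(3)=45.
So the global minimum of E is P(-4) + Q(-2) − 6 = -256 − 80 − 6 = -342, attained at (-4, -2).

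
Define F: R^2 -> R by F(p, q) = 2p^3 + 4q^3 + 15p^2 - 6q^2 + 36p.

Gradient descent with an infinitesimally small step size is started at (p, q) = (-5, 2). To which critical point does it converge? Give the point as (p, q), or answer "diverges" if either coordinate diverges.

diverges

F is separable, so gradient descent decouples: p follows -∂F/∂p, q follows -∂F/∂q.
∂F/∂p = 6(p + 2)(p + 3); at p=-5 this is 36, so p decreases.
∂F/∂q = 12q(q - 1); at q=2 this is 24, so q decreases.
The p-coordinate has no critical point in that direction and runs off to infinity.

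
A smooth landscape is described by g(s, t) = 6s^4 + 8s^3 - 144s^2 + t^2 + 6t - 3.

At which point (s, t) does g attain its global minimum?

(-4, -3)

g(s,t) separates as P(s) + Q(t) − 3, so its minimum is min P + min Q − 3.
P'(s) = 24s(s - 3)(s + 4) vanishes at s ∈ {-4, 0, 3}; Q'(t) = 2(t + 3) vanishes at t ∈ {-3}.
Local minima of P (where P''>0): P(-4)=-1280, P(3)=-594. Local minima of Q: Q(-3)=-9.
So the global minimum of g is P(-4) + Q(-3) − 3 = -1280 − 9 − 3 = -1292, attained at (-4, -3).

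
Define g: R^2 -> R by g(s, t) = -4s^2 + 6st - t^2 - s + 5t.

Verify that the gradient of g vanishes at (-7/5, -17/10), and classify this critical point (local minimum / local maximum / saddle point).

∇g = (-8s + 6t - 1, 6s - 2t + 5); substituting (-7/5, -17/10) gives ∇g = (0, 0), so (-7/5, -17/10) is indeed a critical point.
The Hessian of g is constant: H = [[-8, 6], [6, -2]].
det(H) = (-8)·(-2) − 6² = -20.
Since det(H) < 0, H is indefinite and the critical point is a saddle point.

saddle point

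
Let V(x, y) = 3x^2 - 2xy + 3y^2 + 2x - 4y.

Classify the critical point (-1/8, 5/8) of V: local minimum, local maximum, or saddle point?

local minimum

The Hessian of V is constant: H = [[6, -2], [-2, 6]].
det(H) = 6·6 − (-2)² = 32.
det(H) > 0 and tr(H) = 12 > 0, so H is positive definite and the point is a local minimum.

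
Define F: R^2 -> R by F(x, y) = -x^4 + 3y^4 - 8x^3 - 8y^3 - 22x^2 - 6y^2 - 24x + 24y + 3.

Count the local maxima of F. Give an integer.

F separates as a function of x plus a function of y, so ∇F=0 decouples.
∂F/∂x = -4(x + 1)(x + 2)(x + 3) = 0 at x ∈ {-3, -2, -1}; ∂F/∂y = 12(y - 2)(y - 1)(y + 1) = 0 at y ∈ {-1, 1, 2}.
The Hessian is diagonal: diag(F_xx, F_yy). Second derivatives: F_xx(-3)=-8, F_xx(-2)=4, F_xx(-1)=-8; F_yy(-1)=72, F_yy(1)=-24, F_yy(2)=36.
Local maxima occur where both diagonal entries negative: (-3, 1), (-1, 1). Count: 2.

2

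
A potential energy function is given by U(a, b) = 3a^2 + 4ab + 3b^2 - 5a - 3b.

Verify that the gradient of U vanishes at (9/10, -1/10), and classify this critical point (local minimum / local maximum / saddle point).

local minimum

∇U = (6a + 4b - 5, 4a + 6b - 3); substituting (9/10, -1/10) gives ∇U = (0, 0), so (9/10, -1/10) is indeed a critical point.
The Hessian of U is constant: H = [[6, 4], [4, 6]].
det(H) = 6·6 − 4² = 20.
det(H) > 0 and tr(H) = 12 > 0, so H is positive definite and the point is a local minimum.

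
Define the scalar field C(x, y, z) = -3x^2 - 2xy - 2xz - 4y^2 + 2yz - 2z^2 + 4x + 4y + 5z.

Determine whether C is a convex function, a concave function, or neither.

C is quadratic, so its Hessian is the constant matrix H = [[-6, -2, -2], [-2, -8, 2], [-2, 2, -4]].
Leading principal minors: -6, 44, -104.
Signs alternate −, +, − ⇒ H ≺ 0 ⇒ concave.

concave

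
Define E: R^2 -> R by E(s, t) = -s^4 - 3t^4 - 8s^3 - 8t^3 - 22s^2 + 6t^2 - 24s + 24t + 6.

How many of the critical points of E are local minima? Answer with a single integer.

E separates as a function of s plus a function of t, so ∇E=0 decouples.
∂E/∂s = -4(s + 1)(s + 2)(s + 3) = 0 at s ∈ {-3, -2, -1}; ∂E/∂t = -12(t - 1)(t + 1)(t + 2) = 0 at t ∈ {-2, -1, 1}.
The Hessian is diagonal: diag(E_ss, E_tt). Second derivatives: E_ss(-3)=-8, E_ss(-2)=4, E_ss(-1)=-8; E_tt(-2)=-36, E_tt(-1)=24, E_tt(1)=-72.
Local minima occur where both diagonal entries positive: (-2, -1). Count: 1.

1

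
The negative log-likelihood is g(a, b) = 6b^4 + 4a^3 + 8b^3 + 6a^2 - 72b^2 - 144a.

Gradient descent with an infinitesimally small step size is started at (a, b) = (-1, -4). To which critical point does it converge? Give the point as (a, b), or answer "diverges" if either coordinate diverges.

(3, -3)

g is separable, so gradient descent decouples: a follows -∂g/∂a, b follows -∂g/∂b.
∂g/∂a = 12(a - 3)(a + 4); at a=-1 this is -144, so a increases.
∂g/∂b = 24b(b - 2)(b + 3); at b=-4 this is -576, so b increases.
a converges to its nearest critical value 3 (a local min of the a-part); b converges to -3. The iterate converges to (3, -3).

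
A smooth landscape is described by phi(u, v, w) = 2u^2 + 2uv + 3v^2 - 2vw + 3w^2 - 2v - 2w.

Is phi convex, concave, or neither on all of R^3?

convex

phi is quadratic, so its Hessian is the constant matrix H = [[4, 2, 0], [2, 6, -2], [0, -2, 6]].
Leading principal minors: 4, 20, 104.
All positive ⇒ H ≻ 0 ⇒ convex.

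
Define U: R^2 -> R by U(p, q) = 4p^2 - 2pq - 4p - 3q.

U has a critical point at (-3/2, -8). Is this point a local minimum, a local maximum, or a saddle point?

saddle point

The Hessian of U is constant: H = [[8, -2], [-2, 0]].
det(H) = 8·0 − (-2)² = -4.
Since det(H) < 0, H is indefinite and the critical point is a saddle point.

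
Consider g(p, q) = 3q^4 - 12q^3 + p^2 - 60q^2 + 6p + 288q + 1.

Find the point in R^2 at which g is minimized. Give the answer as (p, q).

(-3, -3)

g(p,q) separates as A(p) + B(q) + 1, so its minimum is min A + min B + 1.
A'(p) = 2p + 6 vanishes at p ∈ {-3}; B'(q) = 12(q - 4)(q - 2)(q + 3) vanishes at q ∈ {-3, 2, 4}.
Local minima of A (where A''>0): A(-3)=-9. Local minima of B: B(-3)=-837, B(4)=192.
So the global minimum of g is A(-3) + B(-3) + 1 = -9 − 837 + 1 = -845, attained at (-3, -3).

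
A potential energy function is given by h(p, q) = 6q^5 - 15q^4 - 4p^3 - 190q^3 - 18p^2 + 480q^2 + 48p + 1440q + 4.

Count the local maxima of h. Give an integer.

2

h separates as a function of p plus a function of q, so ∇h=0 decouples.
∂h/∂p = -12(p - 1)(p + 4) = 0 at p ∈ {-4, 1}; ∂h/∂q = 30(q - 4)(q - 3)(q + 1)(q + 4) = 0 at q ∈ {-4, -1, 3, 4}.
The Hessian is diagonal: diag(h_pp, h_qq). Second derivatives: h_pp(-4)=60, h_pp(1)=-60; h_qq(-4)=-5040, h_qq(-1)=1800, h_qq(3)=-840, h_qq(4)=1200.
Local maxima occur where both diagonal entries negative: (1, -4), (1, 3). Count: 2.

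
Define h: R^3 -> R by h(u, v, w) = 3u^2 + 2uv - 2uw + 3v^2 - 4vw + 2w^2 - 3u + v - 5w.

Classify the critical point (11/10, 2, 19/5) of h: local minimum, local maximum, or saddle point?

local minimum

The Hessian is constant: H = [[6, 2, -2], [2, 6, -4], [-2, -4, 4]].
Leading principal minors: Δ₁ = 6, Δ₂ = 32, Δ₃ = 40.
All leading minors are positive, so H is positive definite: a local minimum.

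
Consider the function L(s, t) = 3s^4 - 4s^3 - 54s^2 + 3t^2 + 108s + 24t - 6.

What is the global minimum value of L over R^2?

L(s,t) separates as P(s) + Q(t) − 6, so its minimum is min P + min Q − 6.
P'(s) = 12(s - 3)(s - 1)(s + 3) vanishes at s ∈ {-3, 1, 3}; Q'(t) = 6(t + 4) vanishes at t ∈ {-4}.
Local minima of P (where P''>0): P(-3)=-459, P(3)=-27. Local minima of Q: Q(-4)=-48.
So the global minimum of L is P(-3) + Q(-4) − 6 = -459 − 48 − 6 = -513, attained at (-3, -4).

-513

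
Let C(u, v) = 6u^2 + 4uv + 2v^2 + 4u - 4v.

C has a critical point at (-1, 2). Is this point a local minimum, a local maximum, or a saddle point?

The Hessian of C is constant: H = [[12, 4], [4, 4]].
det(H) = 12·4 − 4² = 32.
det(H) > 0 and tr(H) = 16 > 0, so H is positive definite and the point is a local minimum.

local minimum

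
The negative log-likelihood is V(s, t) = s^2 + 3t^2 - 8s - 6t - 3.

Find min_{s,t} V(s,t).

V(s,t) separates as P(s) + Q(t) − 3, so its minimum is min P + min Q − 3.
P'(s) = 2s - 8 vanishes at s ∈ {4}; Q'(t) = 6(t - 1) vanishes at t ∈ {1}.
Local minima of P (where P''>0): P(4)=-16. Local minima of Q: Q(1)=-3.
So the global minimum of V is P(4) + Q(1) − 3 = -16 − 3 − 3 = -22, attained at (4, 1).

-22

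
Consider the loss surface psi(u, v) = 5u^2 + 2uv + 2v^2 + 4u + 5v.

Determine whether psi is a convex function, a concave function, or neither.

convex

psi is quadratic, so its Hessian is the constant matrix H = [[10, 2], [2, 4]].
det(H) = 36, tr(H) = 14.
det(H) > 0 and tr(H) > 0, so H is positive definite everywhere: convex.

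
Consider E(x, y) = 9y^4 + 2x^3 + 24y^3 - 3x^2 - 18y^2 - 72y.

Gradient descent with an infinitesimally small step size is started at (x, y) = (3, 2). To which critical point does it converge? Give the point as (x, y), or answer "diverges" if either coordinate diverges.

(1, 1)

E is separable, so gradient descent decouples: x follows -∂E/∂x, y follows -∂E/∂y.
∂E/∂x = 6x(x - 1); at x=3 this is 36, so x decreases.
∂E/∂y = 36(y - 1)(y + 1)(y + 2); at y=2 this is 432, so y decreases.
x converges to its nearest critical value 1 (a local min of the x-part); y converges to 1. The iterate converges to (1, 1).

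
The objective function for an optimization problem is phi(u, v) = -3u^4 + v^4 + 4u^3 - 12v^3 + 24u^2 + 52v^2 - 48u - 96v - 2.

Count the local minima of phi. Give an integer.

2

phi separates as a function of u plus a function of v, so ∇phi=0 decouples.
∂phi/∂u = -12(u - 2)(u - 1)(u + 2) = 0 at u ∈ {-2, 1, 2}; ∂phi/∂v = 4(v - 4)(v - 3)(v - 2) = 0 at v ∈ {2, 3, 4}.
The Hessian is diagonal: diag(phi_uu, phi_vv). Second derivatives: phi_uu(-2)=-144, phi_uu(1)=36, phi_uu(2)=-48; phi_vv(2)=8, phi_vv(3)=-4, phi_vv(4)=8.
Local minima occur where both diagonal entries positive: (1, 2), (1, 4). Count: 2.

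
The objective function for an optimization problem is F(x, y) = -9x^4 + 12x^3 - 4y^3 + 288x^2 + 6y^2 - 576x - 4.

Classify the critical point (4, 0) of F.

saddle point

The mixed partial ∂²F/∂x∂y is 0, so the Hessian at any point is diag(F_xx, F_yy) = diag(36(-3x^2 + 2x + 16), 12(-2y + 1)).
At (4, 0): H = diag(-864, 12).
The eigenvalues have opposite signs, so H is indefinite: a saddle point.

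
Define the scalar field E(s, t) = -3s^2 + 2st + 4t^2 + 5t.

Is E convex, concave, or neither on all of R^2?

E is quadratic, so its Hessian is the constant matrix H = [[-6, 2], [2, 8]].
det(H) = -52, tr(H) = 2.
det(H) < 0, so H is indefinite: neither convex nor concave.

neither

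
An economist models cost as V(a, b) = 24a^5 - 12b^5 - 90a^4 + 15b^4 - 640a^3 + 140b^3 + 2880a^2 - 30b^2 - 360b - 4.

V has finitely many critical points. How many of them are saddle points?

8

V separates as a function of a plus a function of b, so ∇V=0 decouples.
∂V/∂a = 120a(a - 4)(a - 3)(a + 4) = 0 at a ∈ {-4, 0, 3, 4}; ∂V/∂b = -60(b - 3)(b - 1)(b + 1)(b + 2) = 0 at b ∈ {-2, -1, 1, 3}.
The Hessian is diagonal: diag(V_aa, V_bb). Second derivatives: V_aa(-4)=-26880, V_aa(0)=5760, V_aa(3)=-2520, V_aa(4)=3840; V_bb(-2)=900, V_bb(-1)=-480, V_bb(1)=720, V_bb(3)=-2400.
Saddle points occur where the two diagonal entries have opposite signs: (-4, -2), (-4, 1), (0, -1), (0, 3), (3, -2), (3, 1), (4, -1), (4, 3). Count: 8.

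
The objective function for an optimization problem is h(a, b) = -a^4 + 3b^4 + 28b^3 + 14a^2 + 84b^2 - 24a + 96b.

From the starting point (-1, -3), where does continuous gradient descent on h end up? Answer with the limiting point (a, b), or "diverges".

h is separable, so gradient descent decouples: a follows -∂h/∂a, b follows -∂h/∂b.
∂h/∂a = -4(a - 2)(a - 1)(a + 3); at a=-1 this is -48, so a increases.
∂h/∂b = 12(b + 1)(b + 2)(b + 4); at b=-3 this is 24, so b decreases.
a converges to its nearest critical value 1 (a local min of the a-part); b converges to -4. The iterate converges to (1, -4).

(1, -4)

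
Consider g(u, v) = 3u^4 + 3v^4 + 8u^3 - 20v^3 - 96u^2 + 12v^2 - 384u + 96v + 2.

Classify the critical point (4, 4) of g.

The mixed partial ∂²g/∂u∂v is 0, so the Hessian at any point is diag(g_uu, g_vv) = diag(12(3u^2 + 4u - 16), 12(3v^2 - 10v + 2)).
At (4, 4): H = diag(576, 120).
Both eigenvalues are positive, so H is positive definite: a local minimum.

local minimum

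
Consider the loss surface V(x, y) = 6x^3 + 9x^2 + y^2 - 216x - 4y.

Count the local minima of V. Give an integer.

1

V separates as a function of x plus a function of y, so ∇V=0 decouples.
∂V/∂x = 18(x - 3)(x + 4) = 0 at x ∈ {-4, 3}; ∂V/∂y = 2(y - 2) = 0 at y ∈ {2}.
The Hessian is diagonal: diag(V_xx, V_yy). Second derivatives: V_xx(-4)=-126, V_xx(3)=126; V_yy(2)=2.
Local minima occur where both diagonal entries positive: (3, 2). Count: 1.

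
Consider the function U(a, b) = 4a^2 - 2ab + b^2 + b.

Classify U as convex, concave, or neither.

convex

U is quadratic, so its Hessian is the constant matrix H = [[8, -2], [-2, 2]].
det(H) = 12, tr(H) = 10.
det(H) > 0 and tr(H) > 0, so H is positive definite everywhere: convex.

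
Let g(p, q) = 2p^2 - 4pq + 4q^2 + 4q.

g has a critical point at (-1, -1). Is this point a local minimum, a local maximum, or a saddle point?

local minimum

The Hessian of g is constant: H = [[4, -4], [-4, 8]].
det(H) = 4·8 − (-4)² = 16.
det(H) > 0 and tr(H) = 12 > 0, so H is positive definite and the point is a local minimum.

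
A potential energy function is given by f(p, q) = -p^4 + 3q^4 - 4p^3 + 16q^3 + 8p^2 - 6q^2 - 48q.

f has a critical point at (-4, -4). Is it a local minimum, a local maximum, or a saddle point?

saddle point

The mixed partial ∂²f/∂p∂q is 0, so the Hessian at any point is diag(f_pp, f_qq) = diag(4(-3p^2 - 6p + 4), 12(3q^2 + 8q - 1)).
At (-4, -4): H = diag(-80, 180).
The eigenvalues have opposite signs, so H is indefinite: a saddle point.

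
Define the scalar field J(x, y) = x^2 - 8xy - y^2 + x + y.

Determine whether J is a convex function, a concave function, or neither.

neither

J is quadratic, so its Hessian is the constant matrix H = [[2, -8], [-8, -2]].
det(H) = -68, tr(H) = 0.
det(H) < 0, so H is indefinite: neither convex nor concave.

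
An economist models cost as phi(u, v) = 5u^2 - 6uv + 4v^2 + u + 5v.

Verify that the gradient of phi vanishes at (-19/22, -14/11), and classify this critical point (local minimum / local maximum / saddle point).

∇phi = (10u - 6v + 1, -6u + 8v + 5); substituting (-19/22, -14/11) gives ∇phi = (0, 0), so (-19/22, -14/11) is indeed a critical point.
The Hessian of phi is constant: H = [[10, -6], [-6, 8]].
det(H) = 10·8 − (-6)² = 44.
det(H) > 0 and tr(H) = 18 > 0, so H is positive definite and the point is a local minimum.

local minimum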